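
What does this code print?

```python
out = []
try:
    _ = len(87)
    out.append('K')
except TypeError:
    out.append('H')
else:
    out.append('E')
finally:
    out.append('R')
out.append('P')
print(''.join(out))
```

Execution trace: 'H' (except TypeError) → 'R' (finally) → 'P' (after the try/except). Output: HRP

Answer: HRP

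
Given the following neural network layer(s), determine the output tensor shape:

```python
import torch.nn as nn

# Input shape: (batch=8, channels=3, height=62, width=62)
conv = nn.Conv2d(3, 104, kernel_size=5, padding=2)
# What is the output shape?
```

Input: (8, 3, 62, 62) -> Output: (8, 104, 62, 62)

Answer: (8, 104, 62, 62)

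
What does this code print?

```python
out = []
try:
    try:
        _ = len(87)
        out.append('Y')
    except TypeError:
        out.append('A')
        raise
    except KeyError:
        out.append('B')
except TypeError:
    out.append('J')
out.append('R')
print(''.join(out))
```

Execution trace: 'A' (inner except TypeError) → 'J' (outer except TypeError) → 'R' (after the try/except). Output: AJR

Answer: AJR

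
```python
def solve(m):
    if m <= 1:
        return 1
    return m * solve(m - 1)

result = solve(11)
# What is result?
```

solve(11) = 11 * 10 * 9 * 8 * 7 * 6 * 5 * 4 * 3 * 2 * 1 = 39916800

Answer: 39916800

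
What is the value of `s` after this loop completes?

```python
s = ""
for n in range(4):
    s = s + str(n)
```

Concatenate digits 0 to 3
`s` takes the values: "" → "0" → "01" → "012" → "0123"

Answer: "0123"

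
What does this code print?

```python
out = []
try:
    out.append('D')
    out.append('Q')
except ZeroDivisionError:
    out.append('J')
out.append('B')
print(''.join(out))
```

Execution trace: 'D' (try body) → 'Q' (try body, no exception) → 'B' (after the try/except). Output: DQB

Answer: DQB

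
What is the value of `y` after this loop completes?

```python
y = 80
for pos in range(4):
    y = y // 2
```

Halve 4 times: 80 // 2^4 = 5
`y` takes the values: 80 → 40 → 20 → 10 → 5

Answer: 5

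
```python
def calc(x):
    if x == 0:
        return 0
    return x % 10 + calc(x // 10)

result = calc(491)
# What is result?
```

Sum of digits of 491: 1 + 9 + 4 = 14

Answer: 14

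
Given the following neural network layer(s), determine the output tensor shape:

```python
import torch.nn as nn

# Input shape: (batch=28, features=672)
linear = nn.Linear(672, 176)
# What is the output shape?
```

Input: (28, 672) -> Output: (28, 176)

Answer: (28, 176)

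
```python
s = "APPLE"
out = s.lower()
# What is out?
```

Trace:
`s = "APPLE"` → s = 'APPLE'
`out = s.lower()` → out = 'apple'
So out = 'apple'

Answer: 'apple'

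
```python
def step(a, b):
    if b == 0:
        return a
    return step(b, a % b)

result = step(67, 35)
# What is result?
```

step(67, 35) -> step(35, 32) -> step(32, 3) -> step(3, 2) -> step(2, 1) -> step(1, 0) -> 1

Answer: 1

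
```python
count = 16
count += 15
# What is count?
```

Trace:
`count = 16` → count = 16
`count += 15` → count = 31
So count = 31

Answer: 31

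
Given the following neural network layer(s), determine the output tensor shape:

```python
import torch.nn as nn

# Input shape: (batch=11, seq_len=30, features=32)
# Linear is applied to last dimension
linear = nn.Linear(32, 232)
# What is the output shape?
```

Input: (11, 30, 32) -> Output: (11, 30, 232)

Answer: (11, 30, 232)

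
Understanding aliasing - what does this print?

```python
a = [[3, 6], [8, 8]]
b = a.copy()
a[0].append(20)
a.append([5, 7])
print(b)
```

Key concept: shallow copy with nested lists.
Step by step:
`a = [[3, 6], [8, 8]]` → a = [[3, 6], [8, 8]]
`b = a.copy()` → b = [[3, 6], [8, 8]]
`a[0].append(20)` → a = [[3, 6, 20], [8, 8]]; b = [[3, 6, 20], [8, 8]]
`a.append([5, 7])` → a = [[3, 6, 20], [8, 8], [5, 7]]
`print(b)` → prints [[3, 6, 20], [8, 8]]

Answer: [[3, 6, 20], [8, 8]]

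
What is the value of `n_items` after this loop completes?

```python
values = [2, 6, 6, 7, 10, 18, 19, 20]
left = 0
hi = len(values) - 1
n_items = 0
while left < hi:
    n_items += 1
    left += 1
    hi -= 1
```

Iterations until pointers meet (list length 8)
`n_items` takes the values: 0 → 1 → 2 → 3 → 4

Answer: 4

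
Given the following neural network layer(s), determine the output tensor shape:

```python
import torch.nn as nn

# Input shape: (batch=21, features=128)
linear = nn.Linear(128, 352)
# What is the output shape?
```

Input: (21, 128) -> Output: (21, 352)

Answer: (21, 352)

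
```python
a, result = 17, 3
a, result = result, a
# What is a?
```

Trace:
`a, result = 17, 3` → a = 17; result = 3
`a, result = result, a` → a = 3; result = 17
So a = 3

Answer: 3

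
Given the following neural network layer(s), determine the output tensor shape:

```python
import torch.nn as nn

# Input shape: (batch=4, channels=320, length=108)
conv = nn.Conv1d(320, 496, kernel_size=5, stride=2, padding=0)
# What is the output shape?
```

Input: (4, 320, 108) -> Output: (4, 496, 52)

Answer: (4, 496, 52)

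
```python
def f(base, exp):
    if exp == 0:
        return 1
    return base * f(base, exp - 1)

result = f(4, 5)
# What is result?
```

f(4, 5) = 4 * 4 * 4 * 4 * 4 = 1024

Answer: 1024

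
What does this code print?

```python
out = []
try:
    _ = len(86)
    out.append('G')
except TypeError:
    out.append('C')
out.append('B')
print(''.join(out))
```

Execution trace: 'C' (except TypeError) → 'B' (after the try/except). Output: CB

Answer: CB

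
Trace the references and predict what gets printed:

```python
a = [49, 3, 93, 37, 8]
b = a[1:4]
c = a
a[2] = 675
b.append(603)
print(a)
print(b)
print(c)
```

Key concept: slice vs alias.
Step by step:
`a = [49, 3, 93, 37, 8]` → a = [49, 3, 93, 37, 8]
`b = a[1:4]` → b = [3, 93, 37]
`c = a` → c = [49, 3, 93, 37, 8] (same object as a)
`a[2] = 675` → a = [49, 3, 675, 37, 8] (same object as c); c = [49, 3, 675, 37, 8] (same object as a)
`b.append(603)` → b = [3, 93, 37, 603]
`print(a)` → prints [49, 3, 675, 37, 8]
`print(b)` → prints [3, 93, 37, 603]
`print(c)` → prints [49, 3, 675, 37, 8]

Answer:
[49, 3, 675, 37, 8]
[3, 93, 37, 603]
[49, 3, 675, 37, 8]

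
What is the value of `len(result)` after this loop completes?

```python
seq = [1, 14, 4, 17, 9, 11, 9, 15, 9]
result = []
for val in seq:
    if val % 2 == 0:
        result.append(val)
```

Count even numbers in [1, 14, 4, 17, 9, 11, 9, 15, 9]
`result` takes the values: [] → [14] → [14, 4]
So `len(result)` = 2

Answer: 2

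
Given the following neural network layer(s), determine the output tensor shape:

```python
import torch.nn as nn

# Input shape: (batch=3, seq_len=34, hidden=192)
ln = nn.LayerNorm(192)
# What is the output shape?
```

Input: (3, 34, 192) -> Output: (3, 34, 192)

Answer: (3, 34, 192)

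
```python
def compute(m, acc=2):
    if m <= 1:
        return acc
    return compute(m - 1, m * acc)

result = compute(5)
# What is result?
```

Accumulator trace (n, acc): (5, 2) -> (4, 10) -> (3, 40) -> (2, 120) -> (1, 240) -> return 240

Answer: 240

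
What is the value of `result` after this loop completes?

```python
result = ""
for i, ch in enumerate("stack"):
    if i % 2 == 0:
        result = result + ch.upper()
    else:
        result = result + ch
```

Uppercase even positions in 'stack'
`result` takes the values: "" → "S" → "St" → "StA" → "StAc" → "StAcK"

Answer: "StAcK"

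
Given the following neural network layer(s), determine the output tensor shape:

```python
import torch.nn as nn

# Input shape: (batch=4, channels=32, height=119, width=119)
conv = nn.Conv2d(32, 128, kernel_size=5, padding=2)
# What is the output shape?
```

Input: (4, 32, 119, 119) -> Output: (4, 128, 119, 119)

Answer: (4, 128, 119, 119)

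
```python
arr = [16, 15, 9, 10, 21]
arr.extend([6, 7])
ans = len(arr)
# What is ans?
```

Trace:
`arr = [16, 15, 9, 10, 21]` → arr = [16, 15, 9, 10, 21]
`arr.extend([6, 7])` → arr = [16, 15, 9, 10, 21, 6, 7]
`ans = len(arr)` → ans = 7
So ans = 7

Answer: 7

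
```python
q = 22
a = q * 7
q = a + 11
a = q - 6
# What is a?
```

Trace:
`q = 22` → q = 22
`a = q * 7` → a = 154
`q = a + 11` → q = 165
`a = q - 6` → a = 159
So a = 159

Answer: 159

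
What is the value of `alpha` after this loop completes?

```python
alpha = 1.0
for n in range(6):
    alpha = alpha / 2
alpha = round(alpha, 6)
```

Halving LR 6 times: 1 / 2^6
`alpha` takes the values: 1.0 → 0.5 → 0.25 → 0.125 → 0.0625 → 0.03125 → 0.015625

Answer: 0.015625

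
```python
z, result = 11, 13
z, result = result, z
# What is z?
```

Trace:
`z, result = 11, 13` → z = 11; result = 13
`z, result = result, z` → z = 13; result = 11
So z = 13

Answer: 13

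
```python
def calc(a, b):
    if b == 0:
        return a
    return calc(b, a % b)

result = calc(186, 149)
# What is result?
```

calc(186, 149) -> calc(149, 37) -> calc(37, 1) -> calc(1, 0) -> 1

Answer: 1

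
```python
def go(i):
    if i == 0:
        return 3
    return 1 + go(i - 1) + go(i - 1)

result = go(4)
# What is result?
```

go(i) = 1 + 2·go(i-1), go(0)=3. Closed form: (3+1)·2^4 - 1 = 63.

Answer: 63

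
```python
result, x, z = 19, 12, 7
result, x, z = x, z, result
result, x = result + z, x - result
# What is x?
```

Trace:
`result, x, z = 19, 12, 7` → result = 19; x = 12; z = 7
`result, x, z = x, z, result` → result = 12; x = 7; z = 19
`result, x = result + z, x - result` → result = 31; x = -5
So x = -5

Answer: -5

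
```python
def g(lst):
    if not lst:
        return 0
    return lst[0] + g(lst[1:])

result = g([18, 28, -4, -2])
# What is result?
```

18 + 28 + (-4) + (-2) + 0 = 40

Answer: 40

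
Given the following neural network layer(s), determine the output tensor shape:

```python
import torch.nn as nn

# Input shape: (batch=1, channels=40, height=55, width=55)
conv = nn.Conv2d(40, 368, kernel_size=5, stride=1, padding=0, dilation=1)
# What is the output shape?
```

Input: (1, 40, 55, 55) -> Output: (1, 368, 51, 51)

Answer: (1, 368, 51, 51)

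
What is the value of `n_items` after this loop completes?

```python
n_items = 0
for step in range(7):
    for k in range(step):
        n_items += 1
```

Triangle number: 0+1+2+...+6
`n_items` takes the values: 0 → 1 → 2 → 3 → 4 → 5 → 6 → 7 → 8 → 9 → 10 → 11 → 12 → 13 → 14 → 15 → 16 → 17 → 18 → 19 → 20 → 21

Answer: 21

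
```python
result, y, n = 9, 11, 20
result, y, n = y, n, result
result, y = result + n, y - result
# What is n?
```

Trace:
`result, y, n = 9, 11, 20` → result = 9; y = 11; n = 20
`result, y, n = y, n, result` → result = 11; y = 20; n = 9
`result, y = result + n, y - result` → result = 20; y = 9
So n = 9

Answer: 9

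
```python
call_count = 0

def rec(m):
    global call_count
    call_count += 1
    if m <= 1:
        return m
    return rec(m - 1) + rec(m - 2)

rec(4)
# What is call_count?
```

Calls(m) = 1 + Calls(m-1) + Calls(m-2); Calls(0)=Calls(1)=1. For m=4 this gives 9.

Answer: 9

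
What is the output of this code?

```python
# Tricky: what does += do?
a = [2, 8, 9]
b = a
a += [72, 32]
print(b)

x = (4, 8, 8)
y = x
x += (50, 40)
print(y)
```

Key concept: += behavior differs for mutable vs immutable.
Step by step:
`a = [2, 8, 9]` → a = [2, 8, 9]
`b = a` → b = [2, 8, 9] (same object as a)
`a += [72, 32]` → a = [2, 8, 9, 72, 32] (same object as b); b = [2, 8, 9, 72, 32] (same object as a)
`print(b)` → prints [2, 8, 9, 72, 32]
`x = (4, 8, 8)` → x = (4, 8, 8)
`y = x` → y = (4, 8, 8)
`x += (50, 40)` → x = (4, 8, 8, 50, 40)
`print(y)` → prints (4, 8, 8)

Answer:
[2, 8, 9, 72, 32]
(4, 8, 8)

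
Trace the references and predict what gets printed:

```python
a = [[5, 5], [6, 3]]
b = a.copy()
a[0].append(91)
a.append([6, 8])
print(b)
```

Key concept: shallow copy with nested lists.
Step by step:
`a = [[5, 5], [6, 3]]` → a = [[5, 5], [6, 3]]
`b = a.copy()` → b = [[5, 5], [6, 3]]
`a[0].append(91)` → a = [[5, 5, 91], [6, 3]]; b = [[5, 5, 91], [6, 3]]
`a.append([6, 8])` → a = [[5, 5, 91], [6, 3], [6, 8]]
`print(b)` → prints [[5, 5, 91], [6, 3]]

Answer: [[5, 5, 91], [6, 3]]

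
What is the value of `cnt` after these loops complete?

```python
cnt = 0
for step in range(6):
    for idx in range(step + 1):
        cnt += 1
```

Triangle: 1 + 2 + ... + 6
`cnt` takes the values: 0 → 1 → 2 → 3 → 4 → 5 → 6 → 7 → 8 → 9 → 10 → 11 → 12 → 13 → 14 → 15 → 16 → 17 → 18 → 19 → 20 → 21

Answer: 21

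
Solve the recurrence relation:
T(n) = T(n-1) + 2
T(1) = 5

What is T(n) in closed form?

Unrolling: T(n) = T(1) + 2·(n-1) = 5 + 2(n-1) = 2n + 3.

Answer: T(n) = 2n + 3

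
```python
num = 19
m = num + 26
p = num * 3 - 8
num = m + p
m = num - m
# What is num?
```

Trace:
`num = 19` → num = 19
`m = num + 26` → m = 45
`p = num * 3 - 8` → p = 49
`num = m + p` → num = 94
`m = num - m` → m = 49
So num = 94

Answer: 94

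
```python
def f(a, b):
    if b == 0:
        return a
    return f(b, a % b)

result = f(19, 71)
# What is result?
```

f(19, 71) -> f(71, 19) -> f(19, 14) -> f(14, 5) -> f(5, 4) -> f(4, 1) -> f(1, 0) -> 1

Answer: 1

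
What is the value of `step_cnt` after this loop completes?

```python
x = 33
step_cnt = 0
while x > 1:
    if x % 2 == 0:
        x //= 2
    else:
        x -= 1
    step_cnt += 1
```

Steps to reduce 33 to 1
`step_cnt` takes the values: 0 → 1 → 2 → 3 → 4 → 5 → 6

Answer: 6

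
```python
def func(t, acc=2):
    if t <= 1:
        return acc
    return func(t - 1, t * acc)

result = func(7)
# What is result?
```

Accumulator trace (n, acc): (7, 2) -> (6, 14) -> (5, 84) -> (4, 420) -> (3, 1680) -> (2, 5040) -> (1, 10080) -> return 10080

Answer: 10080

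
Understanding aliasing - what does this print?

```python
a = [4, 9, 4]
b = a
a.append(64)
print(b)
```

Key concept: basic list aliasing.
Step by step:
`a = [4, 9, 4]` → a = [4, 9, 4]
`b = a` → b = [4, 9, 4] (same object as a)
`a.append(64)` → a = [4, 9, 4, 64] (same object as b); b = [4, 9, 4, 64] (same object as a)
`print(b)` → prints [4, 9, 4, 64]

Answer: [4, 9, 4, 64]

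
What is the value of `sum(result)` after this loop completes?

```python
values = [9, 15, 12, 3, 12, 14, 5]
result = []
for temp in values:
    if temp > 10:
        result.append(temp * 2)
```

Sum of doubled values > 10
`result` takes the values: [] → [30] → [30, 24] → [30, 24, 24] → [30, 24, 24, 28]
So `sum(result)` = 106

Answer: 106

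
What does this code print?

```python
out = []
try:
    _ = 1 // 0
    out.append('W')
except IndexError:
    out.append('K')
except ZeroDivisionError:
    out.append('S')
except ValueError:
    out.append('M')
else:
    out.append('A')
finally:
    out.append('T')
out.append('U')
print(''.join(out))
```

Execution trace: 'S' (except ZeroDivisionError) → 'T' (finally) → 'U' (after the try/except). Output: STU

Answer: STU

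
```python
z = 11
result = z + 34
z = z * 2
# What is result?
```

Trace:
`z = 11` → z = 11
`result = z + 34` → result = 45
`z = z * 2` → z = 22
So result = 45

Answer: 45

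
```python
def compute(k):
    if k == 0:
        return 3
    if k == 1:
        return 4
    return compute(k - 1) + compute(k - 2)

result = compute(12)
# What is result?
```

Build up from base cases: compute(0)=3, compute(1)=4, compute(2)=7, compute(3)=11, compute(4)=18, compute(5)=29, compute(6)=47, ..., compute(12)=843

Answer: 843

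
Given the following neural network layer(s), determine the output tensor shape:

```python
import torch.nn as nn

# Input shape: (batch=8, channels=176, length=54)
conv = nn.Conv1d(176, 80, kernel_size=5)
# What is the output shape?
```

Input: (8, 176, 54) -> Output: (8, 80, 50)

Answer: (8, 80, 50)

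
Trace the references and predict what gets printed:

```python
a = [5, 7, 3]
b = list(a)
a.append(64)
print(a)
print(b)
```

Key concept: list() constructor creates copy.
Step by step:
`a = [5, 7, 3]` → a = [5, 7, 3]
`b = list(a)` → b = [5, 7, 3]
`a.append(64)` → a = [5, 7, 3, 64]
`print(a)` → prints [5, 7, 3, 64]
`print(b)` → prints [5, 7, 3]

Answer:
[5, 7, 3, 64]
[5, 7, 3]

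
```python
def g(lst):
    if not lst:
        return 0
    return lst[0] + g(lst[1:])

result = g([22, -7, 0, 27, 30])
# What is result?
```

22 + (-7) + 0 + 27 + 30 + 0 = 72

Answer: 72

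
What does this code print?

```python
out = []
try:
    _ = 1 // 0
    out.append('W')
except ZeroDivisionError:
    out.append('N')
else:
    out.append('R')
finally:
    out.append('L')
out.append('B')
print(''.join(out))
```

Execution trace: 'N' (except ZeroDivisionError) → 'L' (finally) → 'B' (after the try/except). Output: NLB

Answer: NLB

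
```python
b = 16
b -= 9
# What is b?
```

Trace:
`b = 16` → b = 16
`b -= 9` → b = 7
So b = 7

Answer: 7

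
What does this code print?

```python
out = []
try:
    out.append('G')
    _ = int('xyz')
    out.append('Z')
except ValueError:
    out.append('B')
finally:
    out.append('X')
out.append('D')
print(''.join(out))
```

Execution trace: 'G' (try body) → 'B' (except ValueError) → 'X' (finally) → 'D' (after the try/except). Output: GBXD

Answer: GBXD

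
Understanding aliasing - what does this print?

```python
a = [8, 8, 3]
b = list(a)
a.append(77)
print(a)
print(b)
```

Key concept: list() constructor creates copy.
Step by step:
`a = [8, 8, 3]` → a = [8, 8, 3]
`b = list(a)` → b = [8, 8, 3]
`a.append(77)` → a = [8, 8, 3, 77]
`print(a)` → prints [8, 8, 3, 77]
`print(b)` → prints [8, 8, 3]

Answer:
[8, 8, 3, 77]
[8, 8, 3]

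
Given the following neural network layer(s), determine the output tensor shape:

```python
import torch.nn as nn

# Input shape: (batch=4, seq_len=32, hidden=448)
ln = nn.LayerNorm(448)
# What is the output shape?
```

Input: (4, 32, 448) -> Output: (4, 32, 448)

Answer: (4, 32, 448)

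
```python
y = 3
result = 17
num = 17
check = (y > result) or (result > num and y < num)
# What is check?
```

Trace:
`y = 3` → y = 3
`result = 17` → result = 17
`num = 17` → num = 17
`check = (y > result) or (result > num and y < num)` → check = False
So check = False

Answer: False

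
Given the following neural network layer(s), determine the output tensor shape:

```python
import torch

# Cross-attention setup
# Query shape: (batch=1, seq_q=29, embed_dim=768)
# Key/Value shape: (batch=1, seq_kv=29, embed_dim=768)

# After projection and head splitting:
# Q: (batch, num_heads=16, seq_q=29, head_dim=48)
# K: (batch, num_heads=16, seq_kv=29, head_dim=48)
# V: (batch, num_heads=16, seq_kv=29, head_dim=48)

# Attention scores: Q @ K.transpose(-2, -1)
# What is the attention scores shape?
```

Input: (1, 29, 768) -> Output: (1, 16, 29, 29)

Answer: (1, 16, 29, 29)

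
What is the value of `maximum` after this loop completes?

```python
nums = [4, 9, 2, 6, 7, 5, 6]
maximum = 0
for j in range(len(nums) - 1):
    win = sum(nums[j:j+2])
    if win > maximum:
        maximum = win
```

Max sum of 2-element window in [4, 9, 2, 6, 7, 5, 6]
`maximum` takes the values: 0 → 13

Answer: 13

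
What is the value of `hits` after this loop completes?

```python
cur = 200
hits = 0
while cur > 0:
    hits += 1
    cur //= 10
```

Count digits by repeated division by 10
`hits` takes the values: 0 → 1 → 2 → 3

Answer: 3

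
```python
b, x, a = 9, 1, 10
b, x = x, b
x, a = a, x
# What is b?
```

Trace:
`b, x, a = 9, 1, 10` → b = 9; x = 1; a = 10
`b, x = x, b` → b = 1; x = 9
`x, a = a, x` → x = 10; a = 9
So b = 1

Answer: 1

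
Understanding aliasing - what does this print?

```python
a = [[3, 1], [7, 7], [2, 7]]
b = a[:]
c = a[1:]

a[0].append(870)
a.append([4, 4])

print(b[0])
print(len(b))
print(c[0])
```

Key concept: slice with nested mutation.
Step by step:
`a = [[3, 1], [7, 7], [2, 7]]` → a = [[3, 1], [7, 7], [2, 7]]
`b = a[:]` → b = [[3, 1], [7, 7], [2, 7]]
`c = a[1:]` → c = [[7, 7], [2, 7]]
`a[0].append(870)` → a = [[3, 1, 870], [7, 7], [2, 7]]; b = [[3, 1, 870], [7, 7], [2, 7]]
`a.append([4, 4])` → a = [[3, 1, 870], [7, 7], [2, 7], [4, 4]]
`print(b[0])` → prints [3, 1, 870]
`print(len(b))` → prints 3
`print(c[0])` → prints [7, 7]

Answer:
[3, 1, 870]
3
[7, 7]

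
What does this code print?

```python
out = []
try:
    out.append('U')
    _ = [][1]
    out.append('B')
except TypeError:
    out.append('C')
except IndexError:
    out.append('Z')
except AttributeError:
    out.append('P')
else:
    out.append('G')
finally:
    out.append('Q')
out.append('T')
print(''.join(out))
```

Execution trace: 'U' (try body) → 'Z' (except IndexError) → 'Q' (finally) → 'T' (after the try/except). Output: UZQT

Answer: UZQT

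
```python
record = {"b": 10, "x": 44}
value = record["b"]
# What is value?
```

Trace:
`record = {"b": 10, "x": 44}` → record = {'b': 10, 'x': 44}
`value = record["b"]` → value = 10
So value = 10

Answer: 10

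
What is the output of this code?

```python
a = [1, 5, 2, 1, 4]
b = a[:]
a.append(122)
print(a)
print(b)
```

Key concept: slice [:] creates copy.
Step by step:
`a = [1, 5, 2, 1, 4]` → a = [1, 5, 2, 1, 4]
`b = a[:]` → b = [1, 5, 2, 1, 4]
`a.append(122)` → a = [1, 5, 2, 1, 4, 122]
`print(a)` → prints [1, 5, 2, 1, 4, 122]
`print(b)` → prints [1, 5, 2, 1, 4]

Answer:
[1, 5, 2, 1, 4, 122]
[1, 5, 2, 1, 4]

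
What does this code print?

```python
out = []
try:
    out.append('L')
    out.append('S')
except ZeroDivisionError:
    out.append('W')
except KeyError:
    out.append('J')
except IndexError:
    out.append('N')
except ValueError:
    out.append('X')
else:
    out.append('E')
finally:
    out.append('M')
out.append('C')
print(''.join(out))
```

Execution trace: 'L' (try body) → 'S' (try body, no exception) → 'E' (else) → 'M' (finally) → 'C' (after the try/except). Output: LSEMC

Answer: LSEMC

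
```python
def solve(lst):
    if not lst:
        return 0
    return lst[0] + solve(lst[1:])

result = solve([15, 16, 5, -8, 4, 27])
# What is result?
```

15 + 16 + 5 + (-8) + 4 + 27 + 0 = 59

Answer: 59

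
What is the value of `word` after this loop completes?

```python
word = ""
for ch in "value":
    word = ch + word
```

Reverse 'value'
`word` takes the values: "" → "v" → "av" → "lav" → "ulav" → "eulav"

Answer: "eulav"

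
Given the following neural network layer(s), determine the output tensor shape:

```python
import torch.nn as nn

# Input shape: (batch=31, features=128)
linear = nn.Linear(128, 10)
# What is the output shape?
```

Input: (31, 128) -> Output: (31, 10)

Answer: (31, 10)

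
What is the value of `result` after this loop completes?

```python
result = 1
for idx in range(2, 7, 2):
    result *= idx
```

Product of even numbers 2 to 6
`result` takes the values: 1 → 2 → 8 → 48

Answer: 48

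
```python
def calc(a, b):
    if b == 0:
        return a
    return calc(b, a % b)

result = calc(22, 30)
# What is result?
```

calc(22, 30) -> calc(30, 22) -> calc(22, 8) -> calc(8, 6) -> calc(6, 2) -> calc(2, 0) -> 2

Answer: 2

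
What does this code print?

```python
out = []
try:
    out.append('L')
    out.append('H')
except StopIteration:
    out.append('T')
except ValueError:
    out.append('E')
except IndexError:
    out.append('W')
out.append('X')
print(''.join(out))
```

Execution trace: 'L' (try body) → 'H' (try body, no exception) → 'X' (after the try/except). Output: LHX

Answer: LHX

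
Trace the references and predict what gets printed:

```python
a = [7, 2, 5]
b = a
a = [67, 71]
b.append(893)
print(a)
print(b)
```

Key concept: rebinding vs mutation: a is rebound to a new list, b still points at the original.
Step by step:
`a = [7, 2, 5]` → a = [7, 2, 5]
`b = a` → b = [7, 2, 5] (same object as a)
`a = [67, 71]` → a = [67, 71]
`b.append(893)` → b = [7, 2, 5, 893]
`print(a)` → prints [67, 71]
`print(b)` → prints [7, 2, 5, 893]

Answer:
[67, 71]
[7, 2, 5, 893]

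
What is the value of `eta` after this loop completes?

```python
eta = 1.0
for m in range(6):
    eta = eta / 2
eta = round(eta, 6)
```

Halving LR 6 times: 1 / 2^6
`eta` takes the values: 1.0 → 0.5 → 0.25 → 0.125 → 0.0625 → 0.03125 → 0.015625

Answer: 0.015625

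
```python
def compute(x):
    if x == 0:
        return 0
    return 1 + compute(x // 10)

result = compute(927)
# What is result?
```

Count of digits of 927: 3

Answer: 3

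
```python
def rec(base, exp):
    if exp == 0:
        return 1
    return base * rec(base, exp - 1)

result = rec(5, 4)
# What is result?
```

rec(5, 4) = 5 * 5 * 5 * 5 = 625

Answer: 625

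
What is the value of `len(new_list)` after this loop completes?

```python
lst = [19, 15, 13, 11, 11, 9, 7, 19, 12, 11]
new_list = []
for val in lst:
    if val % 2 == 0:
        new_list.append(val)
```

Count even numbers in [19, 15, 13, 11, 11, 9, 7, 19, 12, 11]
`new_list` takes the values: [] → [12]
So `len(new_list)` = 1

Answer: 1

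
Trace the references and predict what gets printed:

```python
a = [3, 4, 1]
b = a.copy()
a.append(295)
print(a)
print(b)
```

Key concept: list.copy() creates independent copy.
Step by step:
`a = [3, 4, 1]` → a = [3, 4, 1]
`b = a.copy()` → b = [3, 4, 1]
`a.append(295)` → a = [3, 4, 1, 295]
`print(a)` → prints [3, 4, 1, 295]
`print(b)` → prints [3, 4, 1]

Answer:
[3, 4, 1, 295]
[3, 4, 1]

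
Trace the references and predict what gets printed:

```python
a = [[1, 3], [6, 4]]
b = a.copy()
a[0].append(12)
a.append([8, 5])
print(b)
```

Key concept: shallow copy with nested lists.
Step by step:
`a = [[1, 3], [6, 4]]` → a = [[1, 3], [6, 4]]
`b = a.copy()` → b = [[1, 3], [6, 4]]
`a[0].append(12)` → a = [[1, 3, 12], [6, 4]]; b = [[1, 3, 12], [6, 4]]
`a.append([8, 5])` → a = [[1, 3, 12], [6, 4], [8, 5]]
`print(b)` → prints [[1, 3, 12], [6, 4]]

Answer: [[1, 3, 12], [6, 4]]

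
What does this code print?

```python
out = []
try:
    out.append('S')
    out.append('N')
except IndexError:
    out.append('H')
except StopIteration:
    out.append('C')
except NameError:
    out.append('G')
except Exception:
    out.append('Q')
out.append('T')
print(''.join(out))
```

Execution trace: 'S' (try body) → 'N' (try body, no exception) → 'T' (after the try/except). Output: SNT

Answer: SNT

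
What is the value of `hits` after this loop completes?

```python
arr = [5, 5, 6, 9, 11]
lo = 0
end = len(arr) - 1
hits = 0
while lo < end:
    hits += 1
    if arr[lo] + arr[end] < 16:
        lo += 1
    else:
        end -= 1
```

Steps to find pair summing to 16
`hits` takes the values: 0 → 1 → 2 → 3 → 4

Answer: 4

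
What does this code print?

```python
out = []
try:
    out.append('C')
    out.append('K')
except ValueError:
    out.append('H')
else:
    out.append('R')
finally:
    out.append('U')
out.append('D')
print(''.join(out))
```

Execution trace: 'C' (try body) → 'K' (try body, no exception) → 'R' (else) → 'U' (finally) → 'D' (after the try/except). Output: CKRUD

Answer: CKRUD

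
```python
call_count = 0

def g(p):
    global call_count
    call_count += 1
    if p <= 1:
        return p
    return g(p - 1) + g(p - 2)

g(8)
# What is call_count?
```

Calls(p) = 1 + Calls(p-1) + Calls(p-2); Calls(0)=Calls(1)=1. For p=8 this gives 67.

Answer: 67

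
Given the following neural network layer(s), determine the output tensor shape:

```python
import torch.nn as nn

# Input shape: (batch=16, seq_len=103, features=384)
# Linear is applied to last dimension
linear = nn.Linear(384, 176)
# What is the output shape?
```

Input: (16, 103, 384) -> Output: (16, 103, 176)

Answer: (16, 103, 176)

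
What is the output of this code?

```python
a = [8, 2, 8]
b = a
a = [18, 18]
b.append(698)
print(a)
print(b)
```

Key concept: rebinding vs mutation: a is rebound to a new list, b still points at the original.
Step by step:
`a = [8, 2, 8]` → a = [8, 2, 8]
`b = a` → b = [8, 2, 8] (same object as a)
`a = [18, 18]` → a = [18, 18]
`b.append(698)` → b = [8, 2, 8, 698]
`print(a)` → prints [18, 18]
`print(b)` → prints [8, 2, 8, 698]

Answer:
[18, 18]
[8, 2, 8, 698]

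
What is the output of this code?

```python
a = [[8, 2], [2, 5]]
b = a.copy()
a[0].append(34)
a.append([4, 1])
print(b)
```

Key concept: shallow copy with nested lists.
Step by step:
`a = [[8, 2], [2, 5]]` → a = [[8, 2], [2, 5]]
`b = a.copy()` → b = [[8, 2], [2, 5]]
`a[0].append(34)` → a = [[8, 2, 34], [2, 5]]; b = [[8, 2, 34], [2, 5]]
`a.append([4, 1])` → a = [[8, 2, 34], [2, 5], [4, 1]]
`print(b)` → prints [[8, 2, 34], [2, 5]]

Answer: [[8, 2, 34], [2, 5]]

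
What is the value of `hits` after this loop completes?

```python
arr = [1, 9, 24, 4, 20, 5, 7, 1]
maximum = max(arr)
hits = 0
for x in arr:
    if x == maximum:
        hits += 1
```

Count of max value 24 in [1, 9, 24, 4, 20, 5, 7, 1]
`hits` takes the values: 0 → 1

Answer: 1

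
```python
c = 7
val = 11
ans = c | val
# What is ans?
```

Trace:
`c = 7` → c = 7
`val = 11` → val = 11
`ans = c | val` → ans = 15
So ans = 15

Answer: 15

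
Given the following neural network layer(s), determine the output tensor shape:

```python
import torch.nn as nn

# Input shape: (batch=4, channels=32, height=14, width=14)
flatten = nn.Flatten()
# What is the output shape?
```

Input: (4, 32, 14, 14) -> Output: (4, 6272)

Answer: (4, 6272)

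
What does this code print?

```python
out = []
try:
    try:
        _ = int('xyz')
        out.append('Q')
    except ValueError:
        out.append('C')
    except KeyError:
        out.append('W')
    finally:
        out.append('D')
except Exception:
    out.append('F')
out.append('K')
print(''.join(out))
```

Execution trace: 'C' (inner except ValueError) → 'D' (inner finally) → 'K' (after the try/except). Output: CDK

Answer: CDK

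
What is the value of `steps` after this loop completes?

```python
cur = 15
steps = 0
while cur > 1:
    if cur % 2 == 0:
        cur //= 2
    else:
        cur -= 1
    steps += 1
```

Steps to reduce 15 to 1
`steps` takes the values: 0 → 1 → 2 → 3 → 4 → 5 → 6

Answer: 6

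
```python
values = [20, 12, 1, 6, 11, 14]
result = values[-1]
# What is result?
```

Trace:
`values = [20, 12, 1, 6, 11, 14]` → values = [20, 12, 1, 6, 11, 14]
`result = values[-1]` → result = 14
So result = 14

Answer: 14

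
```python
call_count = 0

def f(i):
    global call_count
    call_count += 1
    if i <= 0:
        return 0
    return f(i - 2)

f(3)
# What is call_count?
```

Linear recursion stepping by 2: 3 calls from i=3 down to ≤0.

Answer: 3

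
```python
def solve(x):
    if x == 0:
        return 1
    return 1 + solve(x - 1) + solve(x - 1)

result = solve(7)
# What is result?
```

solve(x) = 1 + 2·solve(x-1), solve(0)=1. Closed form: (1+1)·2^7 - 1 = 255.

Answer: 255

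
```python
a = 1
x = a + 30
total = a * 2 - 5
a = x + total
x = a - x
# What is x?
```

Trace:
`a = 1` → a = 1
`x = a + 30` → x = 31
`total = a * 2 - 5` → total = -3
`a = x + total` → a = 28
`x = a - x` → x = -3
So x = -3

Answer: -3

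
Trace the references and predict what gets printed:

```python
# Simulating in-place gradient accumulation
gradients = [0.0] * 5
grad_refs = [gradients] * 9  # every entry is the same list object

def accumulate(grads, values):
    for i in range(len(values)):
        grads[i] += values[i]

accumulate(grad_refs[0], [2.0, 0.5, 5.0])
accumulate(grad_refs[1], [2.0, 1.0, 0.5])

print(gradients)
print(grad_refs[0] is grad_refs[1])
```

Key concept: gradient accumulation aliasing.
Step by step:
`gradients = [0.0] * 5` → gradients = [0.0, 0.0, 0.0, 0.0, 0.0]
`grad_refs = [gradients] * 9` → grad_refs = [[0.0, 0.0, 0.0, 0.0, 0.0], [0.0, 0.0, 0.0, 0.0, 0.0], [0.0, 0.0, 0.0, 0.0, 0.0], [0.0, 0.0, 0.0, 0.0, 0.0], [0.0, 0.0, 0.0, 0.0, 0.0], [0.0, 0.0, 0.0, 0.0, 0.0], [0.0, 0.0, 0.0, 0.0, 0.0], [0.0, 0.0, 0.0, 0.0, 0.0], [0.0, 0.0, 0.0, 0.0, 0.0]]
`accumulate(grad_refs[0], [2.0, 0.5, 5.0])` → gradients = [2.0, 0.5, 5.0, 0.0, 0.0]; grad_refs = [[2.0, 0.5, 5.0, 0.0, 0.0], [2.0, 0.5, 5.0, 0.0, 0.0], [2.0, 0.5, 5.0, 0.0, 0.0], [2.0, 0.5, 5.0, 0.0, 0.0], [2.0, 0.5, 5.0, 0.0, 0.0], [2.0, 0.5, 5.0, 0.0, 0.0], [2.0, 0.5, 5.0, 0.0, 0.0], [2.0, 0.5, 5.0, 0.0, 0.0], [2.0, 0.5, 5.0, 0.0, 0.0]]
`accumulate(grad_refs[1], [2.0, 1.0, 0.5])` → gradients = [4.0, 1.5, 5.5, 0.0, 0.0]; grad_refs = [[4.0, 1.5, 5.5, 0.0, 0.0], [4.0, 1.5, 5.5, 0.0, 0.0], [4.0, 1.5, 5.5, 0.0, 0.0], [4.0, 1.5, 5.5, 0.0, 0.0], [4.0, 1.5, 5.5, 0.0, 0.0], [4.0, 1.5, 5.5, 0.0, 0.0], [4.0, 1.5, 5.5, 0.0, 0.0], [4.0, 1.5, 5.5, 0.0, 0.0], [4.0, 1.5, 5.5, 0.0, 0.0]]
`print(gradients)` → prints [4.0, 1.5, 5.5, 0.0, 0.0]
`print(grad_refs[0] is grad_refs[1])` → prints True

Answer:
[4.0, 1.5, 5.5, 0.0, 0.0]
True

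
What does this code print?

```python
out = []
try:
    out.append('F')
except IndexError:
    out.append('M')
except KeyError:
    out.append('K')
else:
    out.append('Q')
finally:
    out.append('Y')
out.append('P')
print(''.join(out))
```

Execution trace: 'F' (try body, no exception) → 'Q' (else) → 'Y' (finally) → 'P' (after the try/except). Output: FQYP

Answer: FQYP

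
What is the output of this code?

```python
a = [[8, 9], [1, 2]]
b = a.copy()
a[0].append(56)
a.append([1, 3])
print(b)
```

Key concept: shallow copy with nested lists.
Step by step:
`a = [[8, 9], [1, 2]]` → a = [[8, 9], [1, 2]]
`b = a.copy()` → b = [[8, 9], [1, 2]]
`a[0].append(56)` → a = [[8, 9, 56], [1, 2]]; b = [[8, 9, 56], [1, 2]]
`a.append([1, 3])` → a = [[8, 9, 56], [1, 2], [1, 3]]
`print(b)` → prints [[8, 9, 56], [1, 2]]

Answer: [[8, 9, 56], [1, 2]]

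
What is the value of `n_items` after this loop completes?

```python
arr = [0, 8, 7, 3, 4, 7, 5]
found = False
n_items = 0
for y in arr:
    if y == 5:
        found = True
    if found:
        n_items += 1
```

Count elements after first 5 in [0, 8, 7, 3, 4, 7, 5]
`n_items` takes the values: 0 → 1

Answer: 1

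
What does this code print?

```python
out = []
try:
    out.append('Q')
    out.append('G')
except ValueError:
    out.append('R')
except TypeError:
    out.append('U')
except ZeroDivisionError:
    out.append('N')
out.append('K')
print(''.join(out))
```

Execution trace: 'Q' (try body) → 'G' (try body, no exception) → 'K' (after the try/except). Output: QGK

Answer: QGK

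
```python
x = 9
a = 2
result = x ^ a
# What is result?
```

Trace:
`x = 9` → x = 9
`a = 2` → a = 2
`result = x ^ a` → result = 11
So result = 11

Answer: 11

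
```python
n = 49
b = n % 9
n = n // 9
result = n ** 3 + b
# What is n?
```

Trace:
`n = 49` → n = 49
`b = n % 9` → b = 4
`n = n // 9` → n = 5
`result = n ** 3 + b` → result = 129
So n = 5

Answer: 5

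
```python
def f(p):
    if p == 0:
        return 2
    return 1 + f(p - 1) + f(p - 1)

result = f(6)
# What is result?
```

f(p) = 1 + 2·f(p-1), f(0)=2. Closed form: (2+1)·2^6 - 1 = 191.

Answer: 191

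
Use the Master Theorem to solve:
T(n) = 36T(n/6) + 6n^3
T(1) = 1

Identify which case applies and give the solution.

a=36, b=6, f(n)=6n^3. log_6(36) = 2. Since c=3 > 2 and the regularity condition holds (36(n/6)^3 = (36/6^3)n^3 with 36/6^3 < 1), Case 3 applies: T(n) = Θ(f(n)) = O(n^3).

Answer: O(n^3) - Case 3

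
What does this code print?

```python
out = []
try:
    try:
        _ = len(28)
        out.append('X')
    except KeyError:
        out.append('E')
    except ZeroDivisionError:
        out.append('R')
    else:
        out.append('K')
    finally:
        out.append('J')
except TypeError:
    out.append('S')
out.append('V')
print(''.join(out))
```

Execution trace: 'J' (finally) → 'S' (outer except TypeError) → 'V' (after the try/except). Output: JSV

Answer: JSV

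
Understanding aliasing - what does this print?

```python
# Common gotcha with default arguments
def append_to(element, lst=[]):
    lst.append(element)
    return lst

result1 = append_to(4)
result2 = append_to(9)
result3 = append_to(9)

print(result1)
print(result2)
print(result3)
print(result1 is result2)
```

Key concept: mutable default argument gotcha.
Step by step:
`result1 = append_to(4)` → result1 = [4]
`result2 = append_to(9)` → result1 = [4, 9] (same object as result2); result2 = [4, 9] (same object as result1)
`result3 = append_to(9)` → result1 = [4, 9, 9] (same object as result2, result3); result2 = [4, 9, 9] (same object as result1, result3); result3 = [4, 9, 9] (same object as result1, result2)
`print(result1)` → prints [4, 9, 9]
`print(result2)` → prints [4, 9, 9]
`print(result3)` → prints [4, 9, 9]
`print(result1 is result2)` → prints True

Answer:
[4, 9, 9]
[4, 9, 9]
[4, 9, 9]
True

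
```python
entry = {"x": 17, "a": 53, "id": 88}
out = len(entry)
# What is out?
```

Trace:
`entry = {"x": 17, "a": 53, "id": 88}` → entry = {'x': 17, 'a': 53, 'id': 88}
`out = len(entry)` → out = 3
So out = 3

Answer: 3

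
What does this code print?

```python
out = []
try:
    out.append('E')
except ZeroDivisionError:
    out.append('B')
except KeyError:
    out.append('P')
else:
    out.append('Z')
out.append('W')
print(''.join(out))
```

Execution trace: 'E' (try body, no exception) → 'Z' (else) → 'W' (after the try/except). Output: EZW

Answer: EZW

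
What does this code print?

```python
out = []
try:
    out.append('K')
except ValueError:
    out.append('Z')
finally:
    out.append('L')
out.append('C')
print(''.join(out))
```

Execution trace: 'K' (try body, no exception) → 'L' (finally) → 'C' (after the try/except). Output: KLC

Answer: KLC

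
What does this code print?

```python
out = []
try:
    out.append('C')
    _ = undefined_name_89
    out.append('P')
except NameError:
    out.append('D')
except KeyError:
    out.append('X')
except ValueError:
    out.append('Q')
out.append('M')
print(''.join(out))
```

Execution trace: 'C' (try body) → 'D' (except NameError) → 'M' (after the try/except). Output: CDM

Answer: CDM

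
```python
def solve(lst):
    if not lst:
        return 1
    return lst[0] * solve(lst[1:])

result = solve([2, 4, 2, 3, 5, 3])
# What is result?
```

Product over [2, 4, 2, 3, 5, 3] = 2 * 4 * 2 * 3 * 5 * 3 = 720

Answer: 720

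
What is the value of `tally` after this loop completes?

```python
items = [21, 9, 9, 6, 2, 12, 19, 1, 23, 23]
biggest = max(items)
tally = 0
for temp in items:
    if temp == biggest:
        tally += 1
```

Count of max value 23 in [21, 9, 9, 6, 2, 12, 19, 1, 23, 23]
`tally` takes the values: 0 → 1 → 2

Answer: 2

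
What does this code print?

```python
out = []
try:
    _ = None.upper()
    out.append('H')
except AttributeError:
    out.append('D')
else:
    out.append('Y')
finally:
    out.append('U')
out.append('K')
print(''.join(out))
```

Execution trace: 'D' (except AttributeError) → 'U' (finally) → 'K' (after the try/except). Output: DUK

Answer: DUK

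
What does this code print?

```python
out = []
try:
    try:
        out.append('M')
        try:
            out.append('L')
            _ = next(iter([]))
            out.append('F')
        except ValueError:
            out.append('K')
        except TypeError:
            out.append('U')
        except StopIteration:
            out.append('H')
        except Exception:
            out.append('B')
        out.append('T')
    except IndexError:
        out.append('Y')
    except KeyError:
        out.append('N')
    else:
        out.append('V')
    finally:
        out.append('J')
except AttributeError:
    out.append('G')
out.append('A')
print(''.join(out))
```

Execution trace: 'M' (try body) → 'L' (inner try body) → 'H' (inner except StopIteration) → 'T' (try body, no exception) → 'V' (else) → 'J' (finally) → 'A' (after the try/except). Output: MLHTVJA

Answer: MLHTVJA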